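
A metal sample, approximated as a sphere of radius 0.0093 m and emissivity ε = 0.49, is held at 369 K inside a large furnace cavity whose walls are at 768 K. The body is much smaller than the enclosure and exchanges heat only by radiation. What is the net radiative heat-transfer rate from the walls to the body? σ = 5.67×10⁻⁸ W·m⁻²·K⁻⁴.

P_net ≈ 9.95 W

For a small grey body in a large enclosure: P_net = εσA(T_body⁴ − T_wall⁴).
A = 4πr² = 0.001087 m²; T_body⁴ − T_wall⁴ = 1.854×10¹⁰ − 3.479×10¹¹ = -3.294×10¹¹ K⁴.
|P_net| = 0.49·5.67×10⁻⁸·0.001087·3.294×10¹¹.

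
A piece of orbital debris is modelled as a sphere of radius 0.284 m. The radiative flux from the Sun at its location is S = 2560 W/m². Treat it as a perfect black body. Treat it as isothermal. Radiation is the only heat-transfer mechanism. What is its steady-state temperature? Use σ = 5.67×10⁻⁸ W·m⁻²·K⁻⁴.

T ≈ 326 K

At equilibrium, absorbed power = emitted power.
Absorbing cross-section = πr² = 0.2534 m²; emitting surface = 4πr² = 1.014 m² (ratio 4).
S·A_cross = εσ·A_surf·T⁴  ⇒  T⁴ = S/(4σ).
T⁴ = 1.00·2560/(4·5.67×10⁻⁸) = 1.129×10¹⁰ K⁴.
T = (1.129×10¹⁰)^(1/4).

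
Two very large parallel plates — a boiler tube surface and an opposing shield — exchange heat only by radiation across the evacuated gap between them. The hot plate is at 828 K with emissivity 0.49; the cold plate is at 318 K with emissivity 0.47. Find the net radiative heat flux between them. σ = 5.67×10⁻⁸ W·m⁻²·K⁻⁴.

q ≈ 8230 W/m²

For two infinite grey parallel plates, q = σ(T₁⁴ − T₂⁴)/(1/ε₁ + 1/ε₂ − 1).
T₁⁴ − T₂⁴ = 4.700×10¹¹ − 1.023×10¹⁰ = 4.598×10¹¹ K⁴.
1/ε₁ + 1/ε₂ − 1 = 2.041 + 2.128 − 1 = 3.168.
q = 5.67×10⁻⁸ × 4.598×10¹¹ / 3.168.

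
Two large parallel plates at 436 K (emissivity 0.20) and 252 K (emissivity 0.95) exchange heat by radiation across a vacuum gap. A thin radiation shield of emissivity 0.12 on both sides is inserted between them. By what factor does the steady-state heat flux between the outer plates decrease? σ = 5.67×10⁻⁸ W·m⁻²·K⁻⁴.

Without shield: q₀ = σΔ(T⁴)/(1/ε₁+1/ε₂−1) with denominator 5.053.
With shield the two gaps are in series; the resistances add: (1/ε₁+1/ε_s−1)+(1/ε_s+1/ε₂−1) = 12.33+8.386 = 20.72.
Heat-flux ratio q₀/q = 20.72/5.053.

factor ≈ 4.10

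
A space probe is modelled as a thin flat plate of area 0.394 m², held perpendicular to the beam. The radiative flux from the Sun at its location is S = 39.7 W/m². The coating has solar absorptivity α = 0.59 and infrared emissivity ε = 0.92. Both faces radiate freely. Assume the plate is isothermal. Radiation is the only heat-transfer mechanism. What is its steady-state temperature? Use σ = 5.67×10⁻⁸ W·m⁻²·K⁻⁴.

At equilibrium, absorbed power = emitted power.
Absorbing cross-section = A = 0.3940 m²; emitting surface = 2A = 0.7880 m² (ratio 2).
αS·A_cross = εσ·A_surf·T⁴  ⇒  T⁴ = αS/(ε·2σ).
T⁴ = 0.590·39.7/(0.92·2·5.67×10⁻⁸) = 2.245×10⁸ K⁴.
T = (2.245×10⁸)^(1/4).

T ≈ 122 K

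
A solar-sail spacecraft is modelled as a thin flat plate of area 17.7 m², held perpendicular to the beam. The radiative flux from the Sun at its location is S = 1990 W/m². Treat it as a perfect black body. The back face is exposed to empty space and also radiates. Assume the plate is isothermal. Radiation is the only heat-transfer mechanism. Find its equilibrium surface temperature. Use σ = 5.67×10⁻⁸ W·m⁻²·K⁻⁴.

At equilibrium, absorbed power = emitted power.
Absorbing cross-section = A = 17.70 m²; emitting surface = 2A = 35.40 m² (ratio 2).
S·A_cross = εσ·A_surf·T⁴  ⇒  T⁴ = S/(2σ).
T⁴ = 1.00·1990/(2·5.67×10⁻⁸) = 1.755×10¹⁰ K⁴.
T = (1.755×10¹⁰)^(1/4).

T ≈ 364 K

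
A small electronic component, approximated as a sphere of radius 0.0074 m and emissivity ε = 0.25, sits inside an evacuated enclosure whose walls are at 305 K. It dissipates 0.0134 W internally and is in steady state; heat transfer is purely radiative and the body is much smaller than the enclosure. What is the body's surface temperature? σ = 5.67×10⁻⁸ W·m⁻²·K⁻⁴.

T ≈ 316 K

For a small grey body in a large enclosure, net radiated power = εσA(T⁴ − T_w⁴).
Steady state: P = εσA(T⁴ − T_w⁴) with A = 4πr² = 6.881×10⁻⁴ m².
T⁴ = P/(εσA) + T_w⁴ = 0.0134/(0.25·5.67×10⁻⁸·6.881×10⁻⁴) + (305)⁴
    = 1.374×10⁹ + 8.654×10⁹ = 1.003×10¹⁰ K⁴.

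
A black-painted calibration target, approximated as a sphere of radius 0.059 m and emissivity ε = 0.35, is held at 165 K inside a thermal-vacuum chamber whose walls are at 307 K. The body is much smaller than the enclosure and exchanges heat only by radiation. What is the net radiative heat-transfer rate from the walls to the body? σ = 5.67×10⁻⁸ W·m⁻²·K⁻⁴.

P_net ≈ 7.07 W

For a small grey body in a large enclosure: P_net = εσA(T_body⁴ − T_wall⁴).
A = 4πr² = 0.04374 m²; T_body⁴ − T_wall⁴ = 7.412×10⁸ − 8.883×10⁹ = -8.142×10⁹ K⁴.
|P_net| = 0.35·5.67×10⁻⁸·0.04374·8.142×10⁹.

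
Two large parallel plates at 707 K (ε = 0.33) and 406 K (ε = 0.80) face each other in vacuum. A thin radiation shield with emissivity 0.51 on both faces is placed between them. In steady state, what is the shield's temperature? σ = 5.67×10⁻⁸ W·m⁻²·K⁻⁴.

T_s ≈ 571 K

In steady state the net flux on the hot side equals that on the cold side.
σ(T₁⁴−T_s⁴)/D₁ = σ(T_s⁴−T₂⁴)/D₂, with D₁ = 1/ε₁+1/ε_s−1 = 3.991, D₂ = 1/ε_s+1/ε₂−1 = 2.211.
Solve for T_s⁴: T_s⁴ = (D₂·T₁⁴ + D₁·T₂⁴)/(D₁+D₂) = 1.065×10¹¹ K⁴.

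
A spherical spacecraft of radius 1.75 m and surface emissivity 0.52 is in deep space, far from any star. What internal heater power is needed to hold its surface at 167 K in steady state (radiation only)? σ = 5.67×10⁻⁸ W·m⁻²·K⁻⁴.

P = εσ·4πr²·T⁴.
4πr² = 38.48 m²; T⁴ = 7.778×10⁸ K⁴.
P = 0.52·5.67×10⁻⁸·38.48·7.778×10⁸.

P ≈ 883 W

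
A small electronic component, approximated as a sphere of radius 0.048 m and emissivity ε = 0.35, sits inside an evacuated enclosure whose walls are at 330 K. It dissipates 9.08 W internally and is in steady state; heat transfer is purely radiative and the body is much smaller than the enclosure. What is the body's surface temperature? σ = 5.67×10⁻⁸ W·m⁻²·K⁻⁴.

For a small grey body in a large enclosure, net radiated power = εσA(T⁴ − T_w⁴).
Steady state: P = εσA(T⁴ − T_w⁴) with A = 4πr² = 0.02895 m².
T⁴ = P/(εσA) + T_w⁴ = 9.08/(0.35·5.67×10⁻⁸·0.02895) + (330)⁴
    = 1.580×10¹⁰ + 1.186×10¹⁰ = 2.766×10¹⁰ K⁴.

T ≈ 408 K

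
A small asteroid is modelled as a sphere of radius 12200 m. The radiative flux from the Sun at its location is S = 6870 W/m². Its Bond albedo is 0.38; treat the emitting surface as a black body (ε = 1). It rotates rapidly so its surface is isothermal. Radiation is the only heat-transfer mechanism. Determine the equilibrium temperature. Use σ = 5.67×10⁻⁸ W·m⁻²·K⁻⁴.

T ≈ 370 K

At equilibrium, absorbed power = emitted power.
Absorbing cross-section = πr² = 4.676×10⁸ m²; emitting surface = 4πr² = 1.870×10⁹ m² (ratio 4).
(1−a)S·A_cross = εσ·A_surf·T⁴  ⇒  T⁴ = (1−a)S/(4σ).
T⁴ = 0.620·6870/(4·5.67×10⁻⁸) = 1.878×10¹⁰ K⁴.
T = (1.878×10¹⁰)^(1/4).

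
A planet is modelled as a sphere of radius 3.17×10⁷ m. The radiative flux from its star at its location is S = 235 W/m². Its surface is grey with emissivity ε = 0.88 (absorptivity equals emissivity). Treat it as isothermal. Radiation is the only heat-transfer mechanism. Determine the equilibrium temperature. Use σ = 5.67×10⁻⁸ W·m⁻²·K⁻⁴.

T ≈ 179 K

At equilibrium, absorbed power = emitted power.
Absorbing cross-section = πr² = 3.157×10¹⁵ m²; emitting surface = 4πr² = 1.263×10¹⁶ m² (ratio 4).
εS·A_cross = εσ·A_surf·T⁴  ⇒  T⁴ = S/(4σ)   (ε cancels).
T⁴ = 235/(4·5.67×10⁻⁸) = 1.036×10⁹ K⁴.
T = (1.036×10⁹)^(1/4).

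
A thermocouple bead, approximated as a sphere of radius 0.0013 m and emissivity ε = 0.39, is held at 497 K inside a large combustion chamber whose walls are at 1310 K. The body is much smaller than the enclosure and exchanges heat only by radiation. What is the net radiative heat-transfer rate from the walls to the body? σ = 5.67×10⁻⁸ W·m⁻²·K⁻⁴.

For a small grey body in a large enclosure: P_net = εσA(T_body⁴ − T_wall⁴).
A = 4πr² = 2.124×10⁻⁵ m²; T_body⁴ − T_wall⁴ = 6.101×10¹⁰ − 2.945×10¹² = -2.884×10¹² K⁴.
|P_net| = 0.39·5.67×10⁻⁸·2.124×10⁻⁵·2.884×10¹².

P_net ≈ 1.35 W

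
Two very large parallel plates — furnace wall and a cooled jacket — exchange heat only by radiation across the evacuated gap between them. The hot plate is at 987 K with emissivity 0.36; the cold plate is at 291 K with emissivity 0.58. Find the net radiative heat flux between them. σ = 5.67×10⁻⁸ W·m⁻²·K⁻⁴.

q ≈ 15200 W/m²

For two infinite grey parallel plates, q = σ(T₁⁴ − T₂⁴)/(1/ε₁ + 1/ε₂ − 1).
T₁⁴ − T₂⁴ = 9.490×10¹¹ − 7.171×10⁹ = 9.418×10¹¹ K⁴.
1/ε₁ + 1/ε₂ − 1 = 2.778 + 1.724 − 1 = 3.502.
q = 5.67×10⁻⁸ × 9.418×10¹¹ / 3.502.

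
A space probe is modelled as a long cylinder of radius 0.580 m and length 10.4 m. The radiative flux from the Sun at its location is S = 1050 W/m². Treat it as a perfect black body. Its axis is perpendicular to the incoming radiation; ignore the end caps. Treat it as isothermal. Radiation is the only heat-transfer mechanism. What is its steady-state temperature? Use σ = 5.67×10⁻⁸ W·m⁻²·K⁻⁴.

At equilibrium, absorbed power = emitted power.
Absorbing cross-section = 2rL = 12.06 m²; emitting surface = 2πrL = 37.90 m² (ratio π).
S·A_cross = εσ·A_surf·T⁴  ⇒  T⁴ = S/(πσ).
T⁴ = 1.00·1050/(π·5.67×10⁻⁸) = 5.895×10⁹ K⁴.
T = (5.895×10⁹)^(1/4).

T ≈ 277 K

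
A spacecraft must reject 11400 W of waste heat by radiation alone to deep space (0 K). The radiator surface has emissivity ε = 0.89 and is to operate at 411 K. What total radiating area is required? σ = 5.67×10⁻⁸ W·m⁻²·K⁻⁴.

A ≈ 7.92 m²

P = εσA T⁴ ⇒ A = P/(εσT⁴).
T⁴ = 2.853×10¹⁰ K⁴.
A = 11400/(0.89 × 5.67×10⁻⁸ × 2.853×10¹⁰).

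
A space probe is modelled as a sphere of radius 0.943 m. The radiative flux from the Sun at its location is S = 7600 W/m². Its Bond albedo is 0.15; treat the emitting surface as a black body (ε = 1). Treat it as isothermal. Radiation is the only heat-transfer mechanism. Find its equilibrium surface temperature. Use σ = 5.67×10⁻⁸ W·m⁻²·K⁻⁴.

T ≈ 411 K

At equilibrium, absorbed power = emitted power.
Absorbing cross-section = πr² = 2.794 m²; emitting surface = 4πr² = 11.17 m² (ratio 4).
(1−a)S·A_cross = εσ·A_surf·T⁴  ⇒  T⁴ = (1−a)S/(4σ).
T⁴ = 0.850·7600/(4·5.67×10⁻⁸) = 2.848×10¹⁰ K⁴.
T = (2.848×10¹⁰)^(1/4).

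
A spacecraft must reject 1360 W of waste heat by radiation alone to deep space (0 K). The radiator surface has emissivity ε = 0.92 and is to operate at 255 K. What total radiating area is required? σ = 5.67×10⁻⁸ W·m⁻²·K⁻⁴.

P = εσA T⁴ ⇒ A = P/(εσT⁴).
T⁴ = 4.228×10⁹ K⁴.
A = 1360/(0.92 × 5.67×10⁻⁸ × 4.228×10⁹).

A ≈ 6.17 m²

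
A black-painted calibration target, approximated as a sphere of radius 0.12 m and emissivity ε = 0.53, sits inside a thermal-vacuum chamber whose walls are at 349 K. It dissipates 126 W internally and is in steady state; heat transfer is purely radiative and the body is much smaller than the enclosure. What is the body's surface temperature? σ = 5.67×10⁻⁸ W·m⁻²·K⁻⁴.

For a small grey body in a large enclosure, net radiated power = εσA(T⁴ − T_w⁴).
Steady state: P = εσA(T⁴ − T_w⁴) with A = 4πr² = 0.1810 m².
T⁴ = P/(εσA) + T_w⁴ = 126/(0.53·5.67×10⁻⁸·0.1810) + (349)⁴
    = 2.317×10¹⁰ + 1.484×10¹⁰ = 3.801×10¹⁰ K⁴.

T ≈ 442 K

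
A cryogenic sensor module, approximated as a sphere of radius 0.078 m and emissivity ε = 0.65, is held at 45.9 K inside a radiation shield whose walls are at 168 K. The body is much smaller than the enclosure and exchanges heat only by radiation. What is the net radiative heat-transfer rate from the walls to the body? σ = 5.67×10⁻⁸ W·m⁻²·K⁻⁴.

For a small grey body in a large enclosure: P_net = εσA(T_body⁴ − T_wall⁴).
A = 4πr² = 0.07645 m²; T_body⁴ − T_wall⁴ = 4.439×10⁶ − 7.966×10⁸ = -7.922×10⁸ K⁴.
|P_net| = 0.65·5.67×10⁻⁸·0.07645·7.922×10⁸.

P_net ≈ 2.23 W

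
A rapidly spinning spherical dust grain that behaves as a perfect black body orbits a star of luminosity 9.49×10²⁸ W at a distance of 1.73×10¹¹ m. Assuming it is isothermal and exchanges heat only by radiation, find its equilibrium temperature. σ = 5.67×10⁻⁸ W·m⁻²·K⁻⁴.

First find the stellar flux at distance d: S = L/(4πd²) = 9.49×10²⁸/(4π·(1.73×10¹¹)²) = 2.523×10⁵ W/m².
For an isothermal sphere, absorbed (1−a)S·πr² = emitted σ·4πr²·T⁴, so T⁴ = (1−a)S/(4σ).
T⁴ = 1.00·2.523×10⁵/(4·5.67×10⁻⁸) = 1.113×10¹² K⁴.

T ≈ 1030 K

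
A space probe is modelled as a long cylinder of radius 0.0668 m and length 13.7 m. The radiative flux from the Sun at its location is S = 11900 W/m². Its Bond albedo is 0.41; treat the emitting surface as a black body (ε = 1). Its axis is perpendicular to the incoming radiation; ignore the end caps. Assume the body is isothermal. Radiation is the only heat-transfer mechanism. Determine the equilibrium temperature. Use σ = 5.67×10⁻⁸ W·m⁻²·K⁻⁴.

At equilibrium, absorbed power = emitted power.
Absorbing cross-section = 2rL = 1.830 m²; emitting surface = 2πrL = 5.750 m² (ratio π).
(1−a)S·A_cross = εσ·A_surf·T⁴  ⇒  T⁴ = (1−a)S/(πσ).
T⁴ = 0.590·11900/(π·5.67×10⁻⁸) = 3.942×10¹⁰ K⁴.
T = (3.942×10¹⁰)^(1/4).

T ≈ 446 K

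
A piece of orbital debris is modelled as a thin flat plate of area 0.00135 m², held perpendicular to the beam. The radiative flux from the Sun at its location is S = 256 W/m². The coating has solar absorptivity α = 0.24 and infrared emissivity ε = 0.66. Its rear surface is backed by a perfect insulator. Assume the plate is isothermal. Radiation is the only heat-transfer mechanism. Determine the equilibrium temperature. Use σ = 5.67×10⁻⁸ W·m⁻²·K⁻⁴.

T ≈ 201 K

At equilibrium, absorbed power = emitted power.
Absorbing cross-section = A = 0.001350 m²; emitting surface = A = 0.001350 m² (ratio 1).
αS·A_cross = εσ·A_surf·T⁴  ⇒  T⁴ = αS/(ε·1σ).
T⁴ = 0.240·256/(0.66·1·5.67×10⁻⁸) = 1.642×10⁹ K⁴.
T = (1.642×10⁹)^(1/4).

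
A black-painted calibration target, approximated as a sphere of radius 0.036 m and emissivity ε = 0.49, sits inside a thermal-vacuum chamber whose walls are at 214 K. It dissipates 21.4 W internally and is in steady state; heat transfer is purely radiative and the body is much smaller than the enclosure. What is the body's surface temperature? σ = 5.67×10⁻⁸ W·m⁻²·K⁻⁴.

T ≈ 471 K

For a small grey body in a large enclosure, net radiated power = εσA(T⁴ − T_w⁴).
Steady state: P = εσA(T⁴ − T_w⁴) with A = 4πr² = 0.01629 m².
T⁴ = P/(εσA) + T_w⁴ = 21.4/(0.49·5.67×10⁻⁸·0.01629) + (214)⁴
    = 4.730×10¹⁰ + 2.097×10⁹ = 4.939×10¹⁰ K⁴.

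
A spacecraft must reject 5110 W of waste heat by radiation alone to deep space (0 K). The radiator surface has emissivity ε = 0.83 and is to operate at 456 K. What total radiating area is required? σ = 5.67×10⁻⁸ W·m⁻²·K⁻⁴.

A ≈ 2.51 m²

P = εσA T⁴ ⇒ A = P/(εσT⁴).
T⁴ = 4.324×10¹⁰ K⁴.
A = 5110/(0.83 × 5.67×10⁻⁸ × 4.324×10¹⁰).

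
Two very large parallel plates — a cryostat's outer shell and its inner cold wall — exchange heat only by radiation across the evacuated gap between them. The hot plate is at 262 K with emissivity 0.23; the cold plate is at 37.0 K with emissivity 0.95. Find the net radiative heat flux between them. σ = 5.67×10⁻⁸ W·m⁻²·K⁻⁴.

For two infinite grey parallel plates, q = σ(T₁⁴ − T₂⁴)/(1/ε₁ + 1/ε₂ − 1).
T₁⁴ − T₂⁴ = 4.712×10⁹ − 1.874×10⁶ = 4.710×10⁹ K⁴.
1/ε₁ + 1/ε₂ − 1 = 4.348 + 1.053 − 1 = 4.400.
q = 5.67×10⁻⁸ × 4.710×10⁹ / 4.400.

q ≈ 60.7 W/m²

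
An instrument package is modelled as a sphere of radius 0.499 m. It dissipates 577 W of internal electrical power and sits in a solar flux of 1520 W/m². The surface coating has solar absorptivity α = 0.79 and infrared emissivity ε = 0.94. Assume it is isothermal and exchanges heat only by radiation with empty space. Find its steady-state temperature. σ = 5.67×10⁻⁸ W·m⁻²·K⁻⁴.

At steady state, absorbed solar power + internal power = radiated power.
Absorbed: α·S·A_cross = 0.79·1520·0.7823 = 939.3 W (cross-section πr²).
Total input = 939.3 + 577 = 1516 W.
Radiated: εσ·A_surf·T⁴ with A_surf = 4πr² = 3.129 m².
T⁴ = 1516/(0.94·5.67×10⁻⁸·3.129) = 9.092×10⁹ K⁴.

T ≈ 309 K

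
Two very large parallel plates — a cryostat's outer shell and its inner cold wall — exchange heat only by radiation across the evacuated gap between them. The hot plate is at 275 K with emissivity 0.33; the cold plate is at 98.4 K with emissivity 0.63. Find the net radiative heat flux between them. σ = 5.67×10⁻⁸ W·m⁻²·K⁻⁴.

For two infinite grey parallel plates, q = σ(T₁⁴ − T₂⁴)/(1/ε₁ + 1/ε₂ − 1).
T₁⁴ − T₂⁴ = 5.719×10⁹ − 9.375×10⁷ = 5.625×10⁹ K⁴.
1/ε₁ + 1/ε₂ − 1 = 3.030 + 1.587 − 1 = 3.618.
q = 5.67×10⁻⁸ × 5.625×10⁹ / 3.618.

q ≈ 88.2 W/m²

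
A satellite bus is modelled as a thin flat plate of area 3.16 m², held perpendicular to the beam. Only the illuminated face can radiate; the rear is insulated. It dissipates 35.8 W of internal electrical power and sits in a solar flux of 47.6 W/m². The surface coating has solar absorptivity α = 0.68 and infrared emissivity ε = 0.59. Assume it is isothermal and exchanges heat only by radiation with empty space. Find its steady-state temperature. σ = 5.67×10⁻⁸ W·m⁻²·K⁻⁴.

At steady state, absorbed solar power + internal power = radiated power.
Absorbed: α·S·A_cross = 0.68·47.6·3.160 = 102.3 W (cross-section A).
Total input = 102.3 + 35.8 = 138.1 W.
Radiated: εσ·A_surf·T⁴ with A_surf = A = 3.160 m².
T⁴ = 138.1/(0.59·5.67×10⁻⁸·3.160) = 1.306×10⁹ K⁴.

T ≈ 190 K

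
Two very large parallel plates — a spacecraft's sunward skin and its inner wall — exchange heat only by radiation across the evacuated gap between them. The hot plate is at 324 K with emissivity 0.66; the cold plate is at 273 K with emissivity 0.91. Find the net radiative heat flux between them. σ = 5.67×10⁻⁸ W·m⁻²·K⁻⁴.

For two infinite grey parallel plates, q = σ(T₁⁴ − T₂⁴)/(1/ε₁ + 1/ε₂ − 1).
T₁⁴ − T₂⁴ = 1.102×10¹⁰ − 5.555×10⁹ = 5.465×10⁹ K⁴.
1/ε₁ + 1/ε₂ − 1 = 1.515 + 1.099 − 1 = 1.614.
q = 5.67×10⁻⁸ × 5.465×10⁹ / 1.614.

q ≈ 192 W/m²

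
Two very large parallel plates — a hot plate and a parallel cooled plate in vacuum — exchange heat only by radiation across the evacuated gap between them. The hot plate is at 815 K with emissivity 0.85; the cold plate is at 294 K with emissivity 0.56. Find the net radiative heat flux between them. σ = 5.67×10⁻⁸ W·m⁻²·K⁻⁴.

q ≈ 12500 W/m²

For two infinite grey parallel plates, q = σ(T₁⁴ − T₂⁴)/(1/ε₁ + 1/ε₂ − 1).
T₁⁴ − T₂⁴ = 4.412×10¹¹ − 7.471×10⁹ = 4.337×10¹¹ K⁴.
1/ε₁ + 1/ε₂ − 1 = 1.176 + 1.786 − 1 = 1.962.
q = 5.67×10⁻⁸ × 4.337×10¹¹ / 1.962.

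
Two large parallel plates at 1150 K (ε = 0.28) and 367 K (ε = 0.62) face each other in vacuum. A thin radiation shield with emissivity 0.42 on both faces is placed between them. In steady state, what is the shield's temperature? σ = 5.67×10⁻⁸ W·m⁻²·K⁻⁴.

In steady state the net flux on the hot side equals that on the cold side.
σ(T₁⁴−T_s⁴)/D₁ = σ(T_s⁴−T₂⁴)/D₂, with D₁ = 1/ε₁+1/ε_s−1 = 4.952, D₂ = 1/ε_s+1/ε₂−1 = 2.994.
Solve for T_s⁴: T_s⁴ = (D₂·T₁⁴ + D₁·T₂⁴)/(D₁+D₂) = 6.703×10¹¹ K⁴.

T_s ≈ 905 K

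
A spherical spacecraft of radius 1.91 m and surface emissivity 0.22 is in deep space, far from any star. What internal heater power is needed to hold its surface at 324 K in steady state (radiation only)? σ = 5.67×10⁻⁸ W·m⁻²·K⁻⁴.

P = εσ·4πr²·T⁴.
4πr² = 45.84 m²; T⁴ = 1.102×10¹⁰ K⁴.
P = 0.22·5.67×10⁻⁸·45.84·1.102×10¹⁰.

P ≈ 6300 W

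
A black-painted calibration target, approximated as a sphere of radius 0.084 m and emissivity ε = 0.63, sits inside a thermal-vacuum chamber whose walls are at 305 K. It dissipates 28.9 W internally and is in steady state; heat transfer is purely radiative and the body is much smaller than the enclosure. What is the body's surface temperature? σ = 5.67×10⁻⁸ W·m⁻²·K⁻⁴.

For a small grey body in a large enclosure, net radiated power = εσA(T⁴ − T_w⁴).
Steady state: P = εσA(T⁴ − T_w⁴) with A = 4πr² = 0.08867 m².
T⁴ = P/(εσA) + T_w⁴ = 28.9/(0.63·5.67×10⁻⁸·0.08867) + (305)⁴
    = 9.124×10⁹ + 8.654×10⁹ = 1.778×10¹⁰ K⁴.

T ≈ 365 K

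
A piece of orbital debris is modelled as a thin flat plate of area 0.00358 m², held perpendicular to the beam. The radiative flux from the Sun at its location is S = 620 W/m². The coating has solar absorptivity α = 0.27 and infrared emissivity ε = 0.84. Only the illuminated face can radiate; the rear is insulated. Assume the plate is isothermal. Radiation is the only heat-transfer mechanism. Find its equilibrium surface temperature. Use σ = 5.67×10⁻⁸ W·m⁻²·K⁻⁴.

At equilibrium, absorbed power = emitted power.
Absorbing cross-section = A = 0.003580 m²; emitting surface = A = 0.003580 m² (ratio 1).
αS·A_cross = εσ·A_surf·T⁴  ⇒  T⁴ = αS/(ε·1σ).
T⁴ = 0.270·620/(0.84·1·5.67×10⁻⁸) = 3.515×10⁹ K⁴.
T = (3.515×10⁹)^(1/4).

T ≈ 243 K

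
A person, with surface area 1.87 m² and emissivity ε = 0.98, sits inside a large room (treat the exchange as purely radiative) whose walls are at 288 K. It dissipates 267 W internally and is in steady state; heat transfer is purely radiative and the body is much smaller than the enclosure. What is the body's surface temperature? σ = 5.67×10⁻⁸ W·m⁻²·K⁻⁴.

For a small grey body in a large enclosure, net radiated power = εσA(T⁴ − T_w⁴).
Steady state: P = εσA(T⁴ − T_w⁴) with A = 1.87 m².
T⁴ = P/(εσA) + T_w⁴ = 267/(0.98·5.67×10⁻⁸·1.870) + (288)⁴
    = 2.570×10⁹ + 6.880×10⁹ = 9.449×10⁹ K⁴.

T ≈ 312 K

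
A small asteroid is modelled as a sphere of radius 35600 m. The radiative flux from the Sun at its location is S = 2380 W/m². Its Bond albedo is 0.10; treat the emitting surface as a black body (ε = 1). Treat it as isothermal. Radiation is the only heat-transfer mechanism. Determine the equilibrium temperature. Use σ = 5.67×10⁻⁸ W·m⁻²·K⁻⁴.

T ≈ 312 K

At equilibrium, absorbed power = emitted power.
Absorbing cross-section = πr² = 3.982×10⁹ m²; emitting surface = 4πr² = 1.593×10¹⁰ m² (ratio 4).
(1−a)S·A_cross = εσ·A_surf·T⁴  ⇒  T⁴ = (1−a)S/(4σ).
T⁴ = 0.900·2380/(4·5.67×10⁻⁸) = 9.444×10⁹ K⁴.
T = (9.444×10⁹)^(1/4).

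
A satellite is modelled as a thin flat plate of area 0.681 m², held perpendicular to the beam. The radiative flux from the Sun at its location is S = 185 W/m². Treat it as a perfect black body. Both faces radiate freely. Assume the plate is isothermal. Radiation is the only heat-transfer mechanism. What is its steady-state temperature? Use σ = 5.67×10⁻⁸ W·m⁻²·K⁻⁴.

T ≈ 201 K

At equilibrium, absorbed power = emitted power.
Absorbing cross-section = A = 0.6810 m²; emitting surface = 2A = 1.362 m² (ratio 2).
S·A_cross = εσ·A_surf·T⁴  ⇒  T⁴ = S/(2σ).
T⁴ = 1.00·185/(2·5.67×10⁻⁸) = 1.631×10⁹ K⁴.
T = (1.631×10⁹)^(1/4).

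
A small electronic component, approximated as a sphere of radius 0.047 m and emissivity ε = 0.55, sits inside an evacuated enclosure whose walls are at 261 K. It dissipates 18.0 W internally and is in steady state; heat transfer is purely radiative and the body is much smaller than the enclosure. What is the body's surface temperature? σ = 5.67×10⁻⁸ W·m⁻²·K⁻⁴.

T ≈ 399 K

For a small grey body in a large enclosure, net radiated power = εσA(T⁴ − T_w⁴).
Steady state: P = εσA(T⁴ − T_w⁴) with A = 4πr² = 0.02776 m².
T⁴ = P/(εσA) + T_w⁴ = 18.0/(0.55·5.67×10⁻⁸·0.02776) + (261)⁴
    = 2.079×10¹⁰ + 4.640×10⁹ = 2.543×10¹⁰ K⁴.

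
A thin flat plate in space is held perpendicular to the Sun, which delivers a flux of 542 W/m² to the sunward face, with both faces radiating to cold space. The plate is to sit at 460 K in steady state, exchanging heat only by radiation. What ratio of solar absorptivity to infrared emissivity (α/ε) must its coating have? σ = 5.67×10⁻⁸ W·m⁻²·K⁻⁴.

Balance: αS·A = εσ·2A·T⁴ ⇒ α/ε = 2σT⁴/S.
α/ε = 2·5.67×10⁻⁸·(460)⁴/542 = 2·5.67×10⁻⁸·4.477×10¹⁰/542.

α/ε ≈ 9.37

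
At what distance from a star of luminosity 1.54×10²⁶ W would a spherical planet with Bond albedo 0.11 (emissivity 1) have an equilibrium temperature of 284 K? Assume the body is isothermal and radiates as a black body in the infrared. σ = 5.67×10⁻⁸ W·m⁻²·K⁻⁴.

d ≈ 8.60×10¹⁰ m

For an isothermal black-emitting sphere, (1−a)S·πr² = σ·4πr²·T⁴ ⇒ S = 4σT⁴/(1−a).
S = 4·5.67×10⁻⁸·(284)⁴/0.890 = 1658 W/m².
Flux falls as S = L/(4πd²), so d = √(L/(4πS)) = √(1.54×10²⁶/(4π·1658)).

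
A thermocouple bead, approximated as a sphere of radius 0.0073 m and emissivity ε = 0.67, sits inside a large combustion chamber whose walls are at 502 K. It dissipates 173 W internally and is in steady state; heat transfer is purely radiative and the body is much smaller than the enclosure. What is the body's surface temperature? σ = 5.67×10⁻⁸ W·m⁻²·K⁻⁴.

For a small grey body in a large enclosure, net radiated power = εσA(T⁴ − T_w⁴).
Steady state: P = εσA(T⁴ − T_w⁴) with A = 4πr² = 6.697×10⁻⁴ m².
T⁴ = P/(εσA) + T_w⁴ = 173/(0.67·5.67×10⁻⁸·6.697×10⁻⁴) + (502)⁴
    = 6.800×10¹² + 6.351×10¹⁰ = 6.864×10¹² K⁴.

T ≈ 1620 K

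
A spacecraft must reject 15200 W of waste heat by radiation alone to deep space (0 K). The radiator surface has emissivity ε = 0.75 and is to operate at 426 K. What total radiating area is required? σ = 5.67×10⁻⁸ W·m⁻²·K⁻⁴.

A ≈ 10.9 m²

P = εσA T⁴ ⇒ A = P/(εσT⁴).
T⁴ = 3.293×10¹⁰ K⁴.
A = 15200/(0.75 × 5.67×10⁻⁸ × 3.293×10¹⁰).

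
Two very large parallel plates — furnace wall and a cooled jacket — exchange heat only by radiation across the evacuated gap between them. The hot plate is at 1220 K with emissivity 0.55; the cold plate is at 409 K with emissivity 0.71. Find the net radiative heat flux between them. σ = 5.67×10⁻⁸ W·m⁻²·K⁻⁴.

q ≈ 55700 W/m²

For two infinite grey parallel plates, q = σ(T₁⁴ − T₂⁴)/(1/ε₁ + 1/ε₂ − 1).
T₁⁴ − T₂⁴ = 2.215×10¹² − 2.798×10¹⁰ = 2.187×10¹² K⁴.
1/ε₁ + 1/ε₂ − 1 = 1.818 + 1.408 − 1 = 2.227.
q = 5.67×10⁻⁸ × 2.187×10¹² / 2.227.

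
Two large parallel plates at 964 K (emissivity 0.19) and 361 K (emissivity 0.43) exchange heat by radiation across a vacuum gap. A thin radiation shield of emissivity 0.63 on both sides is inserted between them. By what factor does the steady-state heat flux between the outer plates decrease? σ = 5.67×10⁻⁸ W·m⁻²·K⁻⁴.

factor ≈ 1.33

Without shield: q₀ = σΔ(T⁴)/(1/ε₁+1/ε₂−1) with denominator 6.589.
With shield the two gaps are in series; the resistances add: (1/ε₁+1/ε_s−1)+(1/ε_s+1/ε₂−1) = 5.850+2.913 = 8.763.
Heat-flux ratio q₀/q = 8.763/6.589.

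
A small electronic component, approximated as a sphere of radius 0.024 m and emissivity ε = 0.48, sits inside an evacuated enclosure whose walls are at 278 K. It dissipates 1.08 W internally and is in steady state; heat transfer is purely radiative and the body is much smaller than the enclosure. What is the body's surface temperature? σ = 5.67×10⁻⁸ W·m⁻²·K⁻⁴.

T ≈ 327 K

For a small grey body in a large enclosure, net radiated power = εσA(T⁴ − T_w⁴).
Steady state: P = εσA(T⁴ − T_w⁴) with A = 4πr² = 0.007238 m².
T⁴ = P/(εσA) + T_w⁴ = 1.08/(0.48·5.67×10⁻⁸·0.007238) + (278)⁴
    = 5.482×10⁹ + 5.973×10⁹ = 1.146×10¹⁰ K⁴.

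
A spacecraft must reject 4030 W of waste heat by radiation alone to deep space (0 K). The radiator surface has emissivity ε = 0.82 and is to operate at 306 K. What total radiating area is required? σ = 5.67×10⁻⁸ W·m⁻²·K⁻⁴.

A ≈ 9.89 m²

P = εσA T⁴ ⇒ A = P/(εσT⁴).
T⁴ = 8.768×10⁹ K⁴.
A = 4030/(0.82 × 5.67×10⁻⁸ × 8.768×10⁹).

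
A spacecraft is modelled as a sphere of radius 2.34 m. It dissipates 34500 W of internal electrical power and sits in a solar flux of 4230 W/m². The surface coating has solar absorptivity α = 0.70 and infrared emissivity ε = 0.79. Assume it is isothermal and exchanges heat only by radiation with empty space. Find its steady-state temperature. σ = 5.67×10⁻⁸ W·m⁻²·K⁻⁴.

At steady state, absorbed solar power + internal power = radiated power.
Absorbed: α·S·A_cross = 0.70·4230·17.20 = 50940 W (cross-section πr²).
Total input = 50940 + 34500 = 85440 W.
Radiated: εσ·A_surf·T⁴ with A_surf = 4πr² = 68.81 m².
T⁴ = 85440/(0.79·5.67×10⁻⁸·68.81) = 2.772×10¹⁰ K⁴.

T ≈ 408 K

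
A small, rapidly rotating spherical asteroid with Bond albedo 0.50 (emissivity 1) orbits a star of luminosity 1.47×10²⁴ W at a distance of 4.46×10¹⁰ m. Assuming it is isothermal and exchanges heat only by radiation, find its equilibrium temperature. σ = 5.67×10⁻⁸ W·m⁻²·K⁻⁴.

First find the stellar flux at distance d: S = L/(4πd²) = 1.47×10²⁴/(4π·(4.46×10¹⁰)²) = 58.81 W/m².
For an isothermal sphere, absorbed (1−a)S·πr² = emitted σ·4πr²·T⁴, so T⁴ = (1−a)S/(4σ).
T⁴ = 0.500·58.81/(4·5.67×10⁻⁸) = 1.296×10⁸ K⁴.

T ≈ 107 K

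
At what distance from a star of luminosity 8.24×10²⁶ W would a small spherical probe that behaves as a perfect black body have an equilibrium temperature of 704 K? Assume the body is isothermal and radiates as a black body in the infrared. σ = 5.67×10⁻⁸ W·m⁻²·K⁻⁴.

For an isothermal black-emitting sphere, (1−a)S·πr² = σ·4πr²·T⁴ ⇒ S = 4σT⁴/(1−a).
S = 4·5.67×10⁻⁸·(704)⁴/1.00 = 55710 W/m².
Flux falls as S = L/(4πd²), so d = √(L/(4πS)) = √(8.24×10²⁶/(4π·55710)).

d ≈ 3.43×10¹⁰ m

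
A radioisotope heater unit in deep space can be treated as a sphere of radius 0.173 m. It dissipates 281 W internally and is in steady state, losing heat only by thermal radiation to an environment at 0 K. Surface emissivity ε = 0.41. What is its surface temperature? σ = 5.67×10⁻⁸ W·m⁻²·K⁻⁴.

Steady state: internal power = radiated power, P = εσA T⁴.
Radiating area A = 4πr² = 0.3761 m².
T⁴ = P/(εσA) = 281/(0.41·5.67×10⁻⁸·0.3761) = 3.214×10¹⁰ K⁴.
T = (3.214×10¹⁰)^(1/4).

T ≈ 423 K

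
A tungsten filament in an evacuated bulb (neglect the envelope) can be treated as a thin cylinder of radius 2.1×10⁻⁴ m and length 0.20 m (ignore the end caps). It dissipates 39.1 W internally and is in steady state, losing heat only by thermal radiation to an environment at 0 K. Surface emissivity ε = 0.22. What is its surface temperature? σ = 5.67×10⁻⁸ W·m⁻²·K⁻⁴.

Steady state: internal power = radiated power, P = εσA T⁴.
Radiating area A = 2πrL = 2.639×10⁻⁴ m².
T⁴ = P/(εσA) = 39.1/(0.22·5.67×10⁻⁸·2.639×10⁻⁴) = 1.188×10¹³ K⁴.
T = (1.188×10¹³)^(1/4).

T ≈ 1860 K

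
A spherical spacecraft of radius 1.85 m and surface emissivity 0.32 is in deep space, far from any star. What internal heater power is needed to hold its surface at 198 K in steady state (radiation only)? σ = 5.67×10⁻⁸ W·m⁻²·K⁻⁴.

P = εσ·4πr²·T⁴.
4πr² = 43.01 m²; T⁴ = 1.537×10⁹ K⁴.
P = 0.32·5.67×10⁻⁸·43.01·1.537×10⁹.

P ≈ 1200 W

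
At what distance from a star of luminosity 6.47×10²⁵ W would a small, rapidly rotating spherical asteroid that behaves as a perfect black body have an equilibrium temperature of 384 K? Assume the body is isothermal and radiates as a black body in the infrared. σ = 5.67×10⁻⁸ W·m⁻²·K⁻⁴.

d ≈ 3.23×10¹⁰ m

For an isothermal black-emitting sphere, (1−a)S·πr² = σ·4πr²·T⁴ ⇒ S = 4σT⁴/(1−a).
S = 4·5.67×10⁻⁸·(384)⁴/1.00 = 4931 W/m².
Flux falls as S = L/(4πd²), so d = √(L/(4πS)) = √(6.47×10²⁵/(4π·4931)).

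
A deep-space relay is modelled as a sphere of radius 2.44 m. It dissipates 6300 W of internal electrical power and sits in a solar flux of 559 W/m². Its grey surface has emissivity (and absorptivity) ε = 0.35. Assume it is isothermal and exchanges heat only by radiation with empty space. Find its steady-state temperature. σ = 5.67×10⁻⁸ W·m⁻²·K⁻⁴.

T ≈ 286 K

At steady state, absorbed solar power + internal power = radiated power.
Absorbed: α·S·A_cross = 0.35·559·18.70 = 3659 W (cross-section πr²).
Total input = 3659 + 6300 = 9959 W.
Radiated: εσ·A_surf·T⁴ with A_surf = 4πr² = 74.82 m².
T⁴ = 9959/(0.35·5.67×10⁻⁸·74.82) = 6.708×10⁹ K⁴.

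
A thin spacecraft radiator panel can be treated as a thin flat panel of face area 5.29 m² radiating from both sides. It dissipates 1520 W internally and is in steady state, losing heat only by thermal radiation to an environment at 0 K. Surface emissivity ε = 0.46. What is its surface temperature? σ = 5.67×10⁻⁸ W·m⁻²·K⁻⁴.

T ≈ 272 K

Steady state: internal power = radiated power, P = εσA T⁴.
Radiating area A = 2·5.29 = 10.58 m².
T⁴ = P/(εσA) = 1520/(0.46·5.67×10⁻⁸·10.58) = 5.508×10⁹ K⁴.
T = (5.508×10⁹)^(1/4).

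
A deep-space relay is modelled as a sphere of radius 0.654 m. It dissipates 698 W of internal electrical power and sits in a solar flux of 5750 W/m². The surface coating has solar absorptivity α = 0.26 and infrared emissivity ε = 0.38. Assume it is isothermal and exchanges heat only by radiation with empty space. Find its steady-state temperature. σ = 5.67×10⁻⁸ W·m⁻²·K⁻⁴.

T ≈ 391 K

At steady state, absorbed solar power + internal power = radiated power.
Absorbed: α·S·A_cross = 0.26·5750·1.344 = 2009 W (cross-section πr²).
Total input = 2009 + 698 = 2707 W.
Radiated: εσ·A_surf·T⁴ with A_surf = 4πr² = 5.375 m².
T⁴ = 2707/(0.38·5.67×10⁻⁸·5.375) = 2.337×10¹⁰ K⁴.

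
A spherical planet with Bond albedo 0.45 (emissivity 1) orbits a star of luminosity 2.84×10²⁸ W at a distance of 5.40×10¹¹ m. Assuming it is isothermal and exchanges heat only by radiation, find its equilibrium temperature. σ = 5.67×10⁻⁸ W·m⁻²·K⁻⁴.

T ≈ 370 K

First find the stellar flux at distance d: S = L/(4πd²) = 2.84×10²⁸/(4π·(5.40×10¹¹)²) = 7750 W/m².
For an isothermal sphere, absorbed (1−a)S·πr² = emitted σ·4πr²·T⁴, so T⁴ = (1−a)S/(4σ).
T⁴ = 0.550·7750/(4·5.67×10⁻⁸) = 1.879×10¹⁰ K⁴.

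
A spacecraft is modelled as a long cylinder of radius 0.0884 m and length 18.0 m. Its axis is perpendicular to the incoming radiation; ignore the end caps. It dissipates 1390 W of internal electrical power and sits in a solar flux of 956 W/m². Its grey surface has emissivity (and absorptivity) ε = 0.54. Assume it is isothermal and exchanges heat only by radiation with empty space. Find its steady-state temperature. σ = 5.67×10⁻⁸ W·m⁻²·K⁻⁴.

At steady state, absorbed solar power + internal power = radiated power.
Absorbed: α·S·A_cross = 0.54·956·3.182 = 1643 W (cross-section 2rL).
Total input = 1643 + 1390 = 3033 W.
Radiated: εσ·A_surf·T⁴ with A_surf = 2πrL = 9.998 m².
T⁴ = 3033/(0.54·5.67×10⁻⁸·9.998) = 9.908×10⁹ K⁴.

T ≈ 315 K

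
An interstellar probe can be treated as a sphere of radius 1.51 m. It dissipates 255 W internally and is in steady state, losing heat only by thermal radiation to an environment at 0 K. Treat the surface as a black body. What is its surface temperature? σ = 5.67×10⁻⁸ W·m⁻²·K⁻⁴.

T ≈ 112 K

Steady state: internal power = radiated power, P = εσA T⁴.
Radiating area A = 4πr² = 28.65 m².
T⁴ = P/(εσA) = 255/(1.0·5.67×10⁻⁸·28.65) = 1.570×10⁸ K⁴.
T = (1.570×10⁸)^(1/4).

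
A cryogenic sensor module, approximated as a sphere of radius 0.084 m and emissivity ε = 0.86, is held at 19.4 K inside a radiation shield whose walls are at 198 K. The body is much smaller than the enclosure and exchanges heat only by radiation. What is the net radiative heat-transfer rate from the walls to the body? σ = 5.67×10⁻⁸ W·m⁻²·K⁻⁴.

P_net ≈ 6.64 W

For a small grey body in a large enclosure: P_net = εσA(T_body⁴ − T_wall⁴).
A = 4πr² = 0.08867 m²; T_body⁴ − T_wall⁴ = 1.416×10⁵ − 1.537×10⁹ = -1.537×10⁹ K⁴.
|P_net| = 0.86·5.67×10⁻⁸·0.08867·1.537×10⁹.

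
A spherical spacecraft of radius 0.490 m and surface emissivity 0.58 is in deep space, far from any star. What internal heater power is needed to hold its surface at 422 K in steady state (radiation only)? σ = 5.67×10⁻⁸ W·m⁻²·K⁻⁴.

P = εσ·4πr²·T⁴.
4πr² = 3.017 m²; T⁴ = 3.171×10¹⁰ K⁴.
P = 0.58·5.67×10⁻⁸·3.017·3.171×10¹⁰.

P ≈ 3150 W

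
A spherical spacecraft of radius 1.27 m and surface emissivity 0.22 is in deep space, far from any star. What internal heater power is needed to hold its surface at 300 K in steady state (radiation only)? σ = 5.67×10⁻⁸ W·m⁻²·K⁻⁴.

P ≈ 2050 W

P = εσ·4πr²·T⁴.
4πr² = 20.27 m²; T⁴ = 8.100×10⁹ K⁴.
P = 0.22·5.67×10⁻⁸·20.27·8.100×10⁹.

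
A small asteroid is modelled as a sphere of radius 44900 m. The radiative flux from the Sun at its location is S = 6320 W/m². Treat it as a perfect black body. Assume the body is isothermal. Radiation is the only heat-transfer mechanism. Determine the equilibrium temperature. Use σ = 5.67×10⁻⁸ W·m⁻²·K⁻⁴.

At equilibrium, absorbed power = emitted power.
Absorbing cross-section = πr² = 6.333×10⁹ m²; emitting surface = 4πr² = 2.533×10¹⁰ m² (ratio 4).
S·A_cross = εσ·A_surf·T⁴  ⇒  T⁴ = S/(4σ).
T⁴ = 1.00·6320/(4·5.67×10⁻⁸) = 2.787×10¹⁰ K⁴.
T = (2.787×10¹⁰)^(1/4).

T ≈ 409 K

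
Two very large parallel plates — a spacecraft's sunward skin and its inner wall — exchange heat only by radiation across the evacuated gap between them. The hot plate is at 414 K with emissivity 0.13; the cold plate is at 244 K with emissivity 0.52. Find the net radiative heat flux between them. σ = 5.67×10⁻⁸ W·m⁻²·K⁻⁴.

q ≈ 170 W/m²

For two infinite grey parallel plates, q = σ(T₁⁴ − T₂⁴)/(1/ε₁ + 1/ε₂ − 1).
T₁⁴ − T₂⁴ = 2.938×10¹⁰ − 3.545×10⁹ = 2.583×10¹⁰ K⁴.
1/ε₁ + 1/ε₂ − 1 = 7.692 + 1.923 − 1 = 8.615.
q = 5.67×10⁻⁸ × 2.583×10¹⁰ / 8.615.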